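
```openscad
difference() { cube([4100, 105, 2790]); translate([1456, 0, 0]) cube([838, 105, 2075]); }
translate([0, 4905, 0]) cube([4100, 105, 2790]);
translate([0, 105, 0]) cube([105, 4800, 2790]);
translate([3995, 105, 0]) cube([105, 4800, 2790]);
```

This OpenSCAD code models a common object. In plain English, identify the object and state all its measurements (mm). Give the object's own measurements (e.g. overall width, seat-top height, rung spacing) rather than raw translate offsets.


A single room: four walls, each 2790 mm tall and 105 mm thick, enclosing an outside footprint 4100×5010 mm (x × y), no floor or roof. The front and back walls (−y and +y sides) run the full x-width; the side walls fit between their inner faces. A door opening 838 mm wide and 2075 mm tall is cut through the front wall from the floor up, its −x edge 1456 mm from the wall's −x end.


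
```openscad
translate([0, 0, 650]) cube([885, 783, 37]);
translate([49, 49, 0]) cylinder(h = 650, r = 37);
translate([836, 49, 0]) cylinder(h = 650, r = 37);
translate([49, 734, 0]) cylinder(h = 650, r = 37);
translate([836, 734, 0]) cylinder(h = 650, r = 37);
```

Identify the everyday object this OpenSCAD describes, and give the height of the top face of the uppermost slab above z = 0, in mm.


A table. The table height is 687 mm.

A 885×783×37 slab sits at z = 650 on four Ø74 mm round legs — a table. The top surface is at 650 + 37 = 687 mm.


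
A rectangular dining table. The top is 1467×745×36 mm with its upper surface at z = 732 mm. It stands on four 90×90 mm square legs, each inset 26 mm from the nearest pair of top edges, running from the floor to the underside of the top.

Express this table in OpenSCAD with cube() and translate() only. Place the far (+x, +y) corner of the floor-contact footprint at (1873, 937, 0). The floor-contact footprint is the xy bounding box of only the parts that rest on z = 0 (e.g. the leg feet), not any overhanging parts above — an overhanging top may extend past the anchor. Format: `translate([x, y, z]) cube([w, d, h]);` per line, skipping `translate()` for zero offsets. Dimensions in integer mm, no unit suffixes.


translate([432, 218, 696]) cube([1467, 745, 36]);
translate([458, 244, 0]) cube([90, 90, 696]);
translate([1783, 244, 0]) cube([90, 90, 696]);
translate([458, 847, 0]) cube([90, 90, 696]);
translate([1783, 847, 0]) cube([90, 90, 696]);


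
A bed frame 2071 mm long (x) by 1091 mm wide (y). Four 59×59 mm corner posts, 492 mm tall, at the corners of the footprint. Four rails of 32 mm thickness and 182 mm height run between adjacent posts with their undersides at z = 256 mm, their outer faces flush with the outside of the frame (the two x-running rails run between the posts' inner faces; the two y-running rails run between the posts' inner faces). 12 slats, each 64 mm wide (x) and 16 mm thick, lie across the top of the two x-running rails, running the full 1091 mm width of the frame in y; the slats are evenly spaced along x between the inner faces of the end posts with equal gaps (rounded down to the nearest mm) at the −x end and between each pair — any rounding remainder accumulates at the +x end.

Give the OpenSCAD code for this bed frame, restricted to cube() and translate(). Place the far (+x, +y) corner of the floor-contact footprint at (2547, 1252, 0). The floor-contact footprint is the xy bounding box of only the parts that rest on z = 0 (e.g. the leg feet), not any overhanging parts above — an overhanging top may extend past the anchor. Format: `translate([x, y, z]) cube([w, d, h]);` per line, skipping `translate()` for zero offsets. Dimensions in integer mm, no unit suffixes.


translate([476, 161, 0]) cube([59, 59, 492]);
translate([476, 1193, 0]) cube([59, 59, 492]);
translate([2488, 161, 0]) cube([59, 59, 492]);
translate([2488, 1193, 0]) cube([59, 59, 492]);
translate([535, 161, 256]) cube([1953, 32, 182]);
translate([535, 1220, 256]) cube([1953, 32, 182]);
translate([476, 220, 256]) cube([32, 973, 182]);
translate([2515, 220, 256]) cube([32, 973, 182]);
translate([626, 161, 438]) cube([64, 1091, 16]);
translate([781, 161, 438]) cube([64, 1091, 16]);
translate([936, 161, 438]) cube([64, 1091, 16]);
translate([1091, 161, 438]) cube([64, 1091, 16]);
translate([1246, 161, 438]) cube([64, 1091, 16]);
translate([1401, 161, 438]) cube([64, 1091, 16]);
translate([1556, 161, 438]) cube([64, 1091, 16]);
translate([1711, 161, 438]) cube([64, 1091, 16]);
translate([1866, 161, 438]) cube([64, 1091, 16]);
translate([2021, 161, 438]) cube([64, 1091, 16]);
translate([2176, 161, 438]) cube([64, 1091, 16]);
translate([2331, 161, 438]) cube([64, 1091, 16]);


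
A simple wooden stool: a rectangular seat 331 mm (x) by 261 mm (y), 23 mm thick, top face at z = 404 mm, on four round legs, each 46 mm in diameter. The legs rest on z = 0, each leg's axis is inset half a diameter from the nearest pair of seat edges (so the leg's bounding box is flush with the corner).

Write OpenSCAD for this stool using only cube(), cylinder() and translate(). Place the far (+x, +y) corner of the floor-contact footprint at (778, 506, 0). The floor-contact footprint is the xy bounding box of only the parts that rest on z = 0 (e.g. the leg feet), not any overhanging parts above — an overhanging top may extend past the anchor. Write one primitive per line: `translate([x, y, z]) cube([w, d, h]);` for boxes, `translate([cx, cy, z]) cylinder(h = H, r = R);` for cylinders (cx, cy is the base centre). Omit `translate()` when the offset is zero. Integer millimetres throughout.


translate([447, 245, 381]) cube([331, 261, 23]);
translate([470, 268, 0]) cylinder(h = 381, r = 23);
translate([755, 268, 0]) cylinder(h = 381, r = 23);
translate([470, 483, 0]) cylinder(h = 381, r = 23);
translate([755, 483, 0]) cylinder(h = 381, r = 23);


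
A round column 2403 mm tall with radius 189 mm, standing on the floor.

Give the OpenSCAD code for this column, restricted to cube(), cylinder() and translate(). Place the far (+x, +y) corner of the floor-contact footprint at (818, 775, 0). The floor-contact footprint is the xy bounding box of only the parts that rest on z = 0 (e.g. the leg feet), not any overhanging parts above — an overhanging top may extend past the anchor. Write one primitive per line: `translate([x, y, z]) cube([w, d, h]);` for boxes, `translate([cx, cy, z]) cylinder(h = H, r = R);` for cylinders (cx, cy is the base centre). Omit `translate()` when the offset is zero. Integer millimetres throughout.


translate([629, 586, 0]) cylinder(h = 2403, r = 189);


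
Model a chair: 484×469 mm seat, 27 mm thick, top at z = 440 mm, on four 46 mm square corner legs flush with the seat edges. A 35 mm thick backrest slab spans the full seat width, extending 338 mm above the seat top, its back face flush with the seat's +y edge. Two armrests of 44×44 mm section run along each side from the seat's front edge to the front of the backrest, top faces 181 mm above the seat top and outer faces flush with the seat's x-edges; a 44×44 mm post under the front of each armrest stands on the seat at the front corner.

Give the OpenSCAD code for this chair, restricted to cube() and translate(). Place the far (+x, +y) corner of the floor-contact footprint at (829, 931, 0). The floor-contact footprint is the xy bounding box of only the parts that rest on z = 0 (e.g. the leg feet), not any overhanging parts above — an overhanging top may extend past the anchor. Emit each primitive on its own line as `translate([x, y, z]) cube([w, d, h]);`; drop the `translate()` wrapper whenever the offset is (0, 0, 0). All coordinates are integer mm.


// leg_h = 440 - 27 = 413
// arm post h = 181 - 44 = 137
translate([345, 462, 413]) cube([484, 469, 27]);
translate([345, 462, 0]) cube([46, 46, 413]);
translate([783, 462, 0]) cube([46, 46, 413]);
translate([345, 885, 0]) cube([46, 46, 413]);
translate([783, 885, 0]) cube([46, 46, 413]);
translate([345, 896, 440]) cube([484, 35, 338]);
translate([345, 462, 577]) cube([44, 434, 44]);
translate([785, 462, 577]) cube([44, 434, 44]);
translate([345, 462, 440]) cube([44, 44, 137]);
translate([785, 462, 440]) cube([44, 44, 137]);


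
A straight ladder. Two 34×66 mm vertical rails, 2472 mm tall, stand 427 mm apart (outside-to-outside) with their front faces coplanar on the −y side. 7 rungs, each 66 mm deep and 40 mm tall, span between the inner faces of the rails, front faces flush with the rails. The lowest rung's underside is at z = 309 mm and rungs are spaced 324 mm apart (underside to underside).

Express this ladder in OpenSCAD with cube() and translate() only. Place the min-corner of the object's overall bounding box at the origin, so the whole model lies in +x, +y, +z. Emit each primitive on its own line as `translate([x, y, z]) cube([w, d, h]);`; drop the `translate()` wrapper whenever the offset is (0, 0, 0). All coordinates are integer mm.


cube([34, 66, 2472]);
translate([393, 0, 0]) cube([34, 66, 2472]);
translate([34, 0, 309]) cube([359, 66, 40]);
translate([34, 0, 633]) cube([359, 66, 40]);
translate([34, 0, 957]) cube([359, 66, 40]);
translate([34, 0, 1281]) cube([359, 66, 40]);
translate([34, 0, 1605]) cube([359, 66, 40]);
translate([34, 0, 1929]) cube([359, 66, 40]);
translate([34, 0, 2253]) cube([359, 66, 40]);


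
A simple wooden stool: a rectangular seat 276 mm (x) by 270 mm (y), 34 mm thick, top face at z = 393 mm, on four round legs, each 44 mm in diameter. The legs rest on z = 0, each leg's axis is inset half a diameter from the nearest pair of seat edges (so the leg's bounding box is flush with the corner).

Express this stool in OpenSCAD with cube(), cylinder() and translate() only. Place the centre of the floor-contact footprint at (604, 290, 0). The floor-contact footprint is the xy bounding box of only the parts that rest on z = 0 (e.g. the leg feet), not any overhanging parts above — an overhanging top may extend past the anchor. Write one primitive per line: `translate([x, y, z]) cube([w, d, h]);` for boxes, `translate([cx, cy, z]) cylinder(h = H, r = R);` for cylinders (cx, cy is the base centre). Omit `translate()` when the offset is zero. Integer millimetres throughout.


translate([466, 155, 359]) cube([276, 270, 34]);
translate([488, 177, 0]) cylinder(h = 359, r = 22);
translate([720, 177, 0]) cylinder(h = 359, r = 22);
translate([488, 403, 0]) cylinder(h = 359, r = 22);
translate([720, 403, 0]) cylinder(h = 359, r = 22);


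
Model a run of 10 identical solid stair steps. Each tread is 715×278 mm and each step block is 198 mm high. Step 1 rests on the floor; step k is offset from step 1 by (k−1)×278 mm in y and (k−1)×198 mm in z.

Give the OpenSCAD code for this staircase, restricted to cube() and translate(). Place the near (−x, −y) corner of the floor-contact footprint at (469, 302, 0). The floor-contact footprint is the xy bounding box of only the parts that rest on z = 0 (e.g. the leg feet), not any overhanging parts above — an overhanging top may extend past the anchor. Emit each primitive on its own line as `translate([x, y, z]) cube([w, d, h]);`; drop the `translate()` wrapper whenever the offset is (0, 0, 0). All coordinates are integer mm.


translate([469, 302, 0]) cube([715, 278, 198]);
translate([469, 580, 198]) cube([715, 278, 198]);
translate([469, 858, 396]) cube([715, 278, 198]);
translate([469, 1136, 594]) cube([715, 278, 198]);
translate([469, 1414, 792]) cube([715, 278, 198]);
translate([469, 1692, 990]) cube([715, 278, 198]);
translate([469, 1970, 1188]) cube([715, 278, 198]);
translate([469, 2248, 1386]) cube([715, 278, 198]);
translate([469, 2526, 1584]) cube([715, 278, 198]);
translate([469, 2804, 1782]) cube([715, 278, 198]);


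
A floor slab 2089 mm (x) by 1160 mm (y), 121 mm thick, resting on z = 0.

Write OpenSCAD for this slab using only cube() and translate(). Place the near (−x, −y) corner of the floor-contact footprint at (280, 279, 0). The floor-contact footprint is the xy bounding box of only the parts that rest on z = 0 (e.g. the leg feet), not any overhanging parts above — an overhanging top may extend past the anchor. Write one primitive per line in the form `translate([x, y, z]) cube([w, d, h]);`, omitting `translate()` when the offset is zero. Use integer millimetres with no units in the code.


translate([280, 279, 0]) cube([2089, 1160, 121]);


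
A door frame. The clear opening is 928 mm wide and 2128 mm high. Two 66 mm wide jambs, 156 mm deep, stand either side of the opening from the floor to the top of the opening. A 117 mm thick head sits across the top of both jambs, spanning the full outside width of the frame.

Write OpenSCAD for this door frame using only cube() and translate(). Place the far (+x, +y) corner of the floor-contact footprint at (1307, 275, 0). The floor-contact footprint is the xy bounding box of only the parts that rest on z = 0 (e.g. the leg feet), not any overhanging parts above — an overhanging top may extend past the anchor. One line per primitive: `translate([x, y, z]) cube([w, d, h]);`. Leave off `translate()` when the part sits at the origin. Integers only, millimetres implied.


translate([247, 119, 0]) cube([66, 156, 2128]);
translate([1241, 119, 0]) cube([66, 156, 2128]);
translate([247, 119, 2128]) cube([1060, 156, 117]);


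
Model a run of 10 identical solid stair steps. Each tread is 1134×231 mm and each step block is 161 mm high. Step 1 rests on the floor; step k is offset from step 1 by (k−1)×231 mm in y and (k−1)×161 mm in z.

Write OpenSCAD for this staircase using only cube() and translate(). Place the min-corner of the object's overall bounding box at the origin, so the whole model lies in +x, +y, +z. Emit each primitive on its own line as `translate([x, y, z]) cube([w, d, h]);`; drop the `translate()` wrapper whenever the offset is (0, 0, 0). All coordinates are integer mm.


cube([1134, 231, 161]);
translate([0, 231, 161]) cube([1134, 231, 161]);
translate([0, 462, 322]) cube([1134, 231, 161]);
translate([0, 693, 483]) cube([1134, 231, 161]);
translate([0, 924, 644]) cube([1134, 231, 161]);
translate([0, 1155, 805]) cube([1134, 231, 161]);
translate([0, 1386, 966]) cube([1134, 231, 161]);
translate([0, 1617, 1127]) cube([1134, 231, 161]);
translate([0, 1848, 1288]) cube([1134, 231, 161]);
translate([0, 2079, 1449]) cube([1134, 231, 161]);


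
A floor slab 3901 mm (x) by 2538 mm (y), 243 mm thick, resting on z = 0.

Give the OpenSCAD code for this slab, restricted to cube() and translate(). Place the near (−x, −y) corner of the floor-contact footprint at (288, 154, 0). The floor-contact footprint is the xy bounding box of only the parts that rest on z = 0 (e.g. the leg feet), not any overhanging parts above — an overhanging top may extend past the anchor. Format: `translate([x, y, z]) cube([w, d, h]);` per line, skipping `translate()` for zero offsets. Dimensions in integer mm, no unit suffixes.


translate([288, 154, 0]) cube([3901, 2538, 243]);


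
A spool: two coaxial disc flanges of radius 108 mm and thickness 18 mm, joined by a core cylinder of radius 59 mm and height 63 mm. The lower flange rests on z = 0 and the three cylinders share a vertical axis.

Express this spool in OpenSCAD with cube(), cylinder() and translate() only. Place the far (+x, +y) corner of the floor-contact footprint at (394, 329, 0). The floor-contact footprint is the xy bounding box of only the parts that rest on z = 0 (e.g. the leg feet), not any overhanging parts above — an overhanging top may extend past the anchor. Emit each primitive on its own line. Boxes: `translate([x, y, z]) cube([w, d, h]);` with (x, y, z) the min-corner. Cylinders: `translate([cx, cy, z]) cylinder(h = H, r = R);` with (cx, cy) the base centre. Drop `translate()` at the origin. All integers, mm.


translate([286, 221, 0]) cylinder(h = 18, r = 108);
translate([286, 221, 18]) cylinder(h = 63, r = 59);
translate([286, 221, 81]) cylinder(h = 18, r = 108);


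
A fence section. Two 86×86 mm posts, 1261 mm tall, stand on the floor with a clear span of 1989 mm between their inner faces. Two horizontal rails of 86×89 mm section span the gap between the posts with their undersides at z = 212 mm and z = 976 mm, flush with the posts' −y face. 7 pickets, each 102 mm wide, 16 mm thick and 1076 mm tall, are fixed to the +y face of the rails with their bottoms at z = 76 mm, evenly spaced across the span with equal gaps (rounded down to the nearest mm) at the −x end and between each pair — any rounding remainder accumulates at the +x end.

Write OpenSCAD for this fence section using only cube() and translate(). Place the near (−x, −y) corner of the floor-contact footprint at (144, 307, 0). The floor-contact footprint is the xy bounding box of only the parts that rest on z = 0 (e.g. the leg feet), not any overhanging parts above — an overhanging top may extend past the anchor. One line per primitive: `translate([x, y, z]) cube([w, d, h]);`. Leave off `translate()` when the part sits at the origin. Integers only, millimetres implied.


translate([144, 307, 0]) cube([86, 86, 1261]);
translate([2219, 307, 0]) cube([86, 86, 1261]);
translate([230, 307, 212]) cube([1989, 86, 89]);
translate([230, 307, 976]) cube([1989, 86, 89]);
translate([389, 393, 76]) cube([102, 16, 1076]);
translate([650, 393, 76]) cube([102, 16, 1076]);
translate([911, 393, 76]) cube([102, 16, 1076]);
translate([1172, 393, 76]) cube([102, 16, 1076]);
translate([1433, 393, 76]) cube([102, 16, 1076]);
translate([1694, 393, 76]) cube([102, 16, 1076]);
translate([1955, 393, 76]) cube([102, 16, 1076]);


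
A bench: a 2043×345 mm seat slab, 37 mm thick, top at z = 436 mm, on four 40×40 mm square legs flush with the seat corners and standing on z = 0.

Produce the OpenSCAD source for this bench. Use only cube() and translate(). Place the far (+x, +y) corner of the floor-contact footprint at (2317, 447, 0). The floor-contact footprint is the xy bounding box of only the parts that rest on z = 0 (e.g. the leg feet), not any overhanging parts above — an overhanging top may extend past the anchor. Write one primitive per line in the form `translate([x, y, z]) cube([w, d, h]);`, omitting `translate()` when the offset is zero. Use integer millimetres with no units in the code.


// leg_h = 436 − 37 = 399
translate([274, 102, 399]) cube([2043, 345, 37]);
translate([274, 102, 0]) cube([40, 40, 399]);
translate([274, 407, 0]) cube([40, 40, 399]);
translate([2277, 102, 0]) cube([40, 40, 399]);
translate([2277, 407, 0]) cube([40, 40, 399]);


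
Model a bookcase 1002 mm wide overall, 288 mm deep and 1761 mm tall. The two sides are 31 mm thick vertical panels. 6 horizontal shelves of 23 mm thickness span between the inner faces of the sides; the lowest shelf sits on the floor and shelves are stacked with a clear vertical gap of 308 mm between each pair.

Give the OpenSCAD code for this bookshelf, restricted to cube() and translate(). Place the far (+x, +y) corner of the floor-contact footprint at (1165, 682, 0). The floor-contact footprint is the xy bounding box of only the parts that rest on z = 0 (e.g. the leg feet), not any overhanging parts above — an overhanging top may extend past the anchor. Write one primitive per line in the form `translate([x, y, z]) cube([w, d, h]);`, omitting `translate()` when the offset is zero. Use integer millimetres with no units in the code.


translate([163, 394, 0]) cube([31, 288, 1761]);
translate([1134, 394, 0]) cube([31, 288, 1761]);
translate([194, 394, 0]) cube([940, 288, 23]);
translate([194, 394, 331]) cube([940, 288, 23]);
translate([194, 394, 662]) cube([940, 288, 23]);
translate([194, 394, 993]) cube([940, 288, 23]);
translate([194, 394, 1324]) cube([940, 288, 23]);
translate([194, 394, 1655]) cube([940, 288, 23]);


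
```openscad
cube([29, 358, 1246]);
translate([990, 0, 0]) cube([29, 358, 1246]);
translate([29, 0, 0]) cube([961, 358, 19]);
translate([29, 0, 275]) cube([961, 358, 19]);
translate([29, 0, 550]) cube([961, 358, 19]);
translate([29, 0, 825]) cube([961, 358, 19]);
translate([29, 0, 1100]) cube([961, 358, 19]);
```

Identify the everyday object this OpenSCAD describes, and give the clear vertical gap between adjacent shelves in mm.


A bookshelf. The clear shelf gap is 256 mm.

Two tall side panels with 5 horizontal boards between them — a bookshelf. The first two shelf undersides are at z = 0 and z = 275; with shelf thickness 19, the clear gap is 275 − 0 − 19 = 256 mm.


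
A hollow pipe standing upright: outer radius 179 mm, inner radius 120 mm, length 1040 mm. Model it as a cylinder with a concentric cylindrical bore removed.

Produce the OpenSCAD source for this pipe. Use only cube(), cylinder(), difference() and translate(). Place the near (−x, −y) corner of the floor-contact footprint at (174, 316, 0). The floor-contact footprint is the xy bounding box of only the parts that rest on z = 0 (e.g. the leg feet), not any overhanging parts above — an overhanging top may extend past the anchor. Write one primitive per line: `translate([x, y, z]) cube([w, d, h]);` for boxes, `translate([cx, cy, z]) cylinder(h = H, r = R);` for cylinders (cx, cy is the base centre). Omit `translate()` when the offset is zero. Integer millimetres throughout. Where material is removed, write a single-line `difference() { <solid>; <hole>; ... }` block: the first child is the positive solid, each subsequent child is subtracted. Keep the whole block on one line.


difference() { translate([353, 495, 0]) cylinder(h = 1040, r = 179); translate([353, 495, 0]) cylinder(h = 1040, r = 120); }


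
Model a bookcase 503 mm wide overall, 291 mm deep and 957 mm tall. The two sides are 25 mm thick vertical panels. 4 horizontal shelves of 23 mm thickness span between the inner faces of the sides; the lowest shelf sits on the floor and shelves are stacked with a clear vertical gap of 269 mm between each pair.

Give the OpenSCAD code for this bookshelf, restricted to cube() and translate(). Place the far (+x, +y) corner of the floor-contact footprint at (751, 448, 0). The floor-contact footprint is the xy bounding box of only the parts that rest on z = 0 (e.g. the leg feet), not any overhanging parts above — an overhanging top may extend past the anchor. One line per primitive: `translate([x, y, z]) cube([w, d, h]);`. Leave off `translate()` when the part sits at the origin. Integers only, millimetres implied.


translate([248, 157, 0]) cube([25, 291, 957]);
translate([726, 157, 0]) cube([25, 291, 957]);
translate([273, 157, 0]) cube([453, 291, 23]);
translate([273, 157, 292]) cube([453, 291, 23]);
translate([273, 157, 584]) cube([453, 291, 23]);
translate([273, 157, 876]) cube([453, 291, 23]);


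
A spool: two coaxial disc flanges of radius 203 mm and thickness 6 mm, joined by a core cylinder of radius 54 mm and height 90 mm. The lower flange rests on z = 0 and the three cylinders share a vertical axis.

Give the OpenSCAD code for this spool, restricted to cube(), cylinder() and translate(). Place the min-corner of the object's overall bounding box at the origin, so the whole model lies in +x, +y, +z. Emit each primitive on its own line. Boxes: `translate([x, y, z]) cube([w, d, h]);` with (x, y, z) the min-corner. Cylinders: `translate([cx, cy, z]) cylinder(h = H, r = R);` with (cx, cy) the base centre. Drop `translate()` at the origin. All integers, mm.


translate([203, 203, 0]) cylinder(h = 6, r = 203);
translate([203, 203, 6]) cylinder(h = 90, r = 54);
translate([203, 203, 96]) cylinder(h = 6, r = 203);


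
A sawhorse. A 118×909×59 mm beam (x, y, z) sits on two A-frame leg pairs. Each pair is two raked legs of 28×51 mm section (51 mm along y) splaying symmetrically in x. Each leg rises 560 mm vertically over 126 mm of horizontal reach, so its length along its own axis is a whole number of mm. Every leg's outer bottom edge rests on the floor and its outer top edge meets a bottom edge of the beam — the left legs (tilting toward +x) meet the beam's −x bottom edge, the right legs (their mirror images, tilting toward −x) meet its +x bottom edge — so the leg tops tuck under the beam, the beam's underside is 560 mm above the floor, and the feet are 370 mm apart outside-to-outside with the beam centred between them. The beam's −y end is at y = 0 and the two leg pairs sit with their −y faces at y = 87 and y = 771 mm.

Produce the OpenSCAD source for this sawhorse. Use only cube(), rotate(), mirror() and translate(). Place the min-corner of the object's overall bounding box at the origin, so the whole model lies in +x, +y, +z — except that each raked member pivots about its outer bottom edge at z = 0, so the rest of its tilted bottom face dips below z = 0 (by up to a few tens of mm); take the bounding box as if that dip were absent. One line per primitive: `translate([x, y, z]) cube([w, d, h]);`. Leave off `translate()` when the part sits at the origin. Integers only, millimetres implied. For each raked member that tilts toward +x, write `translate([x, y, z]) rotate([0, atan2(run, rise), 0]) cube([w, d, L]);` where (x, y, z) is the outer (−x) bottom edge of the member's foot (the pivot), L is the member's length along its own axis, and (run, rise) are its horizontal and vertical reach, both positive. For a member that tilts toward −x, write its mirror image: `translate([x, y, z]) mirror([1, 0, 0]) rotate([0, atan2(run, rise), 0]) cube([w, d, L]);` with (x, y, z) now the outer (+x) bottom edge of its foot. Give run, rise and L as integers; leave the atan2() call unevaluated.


translate([126, 0, 560]) cube([118, 909, 59]);
translate([0, 87, 0]) rotate([0, atan2(126, 560), 0]) cube([28, 51, 574]);
translate([370, 87, 0]) mirror([1, 0, 0]) rotate([0, atan2(126, 560), 0]) cube([28, 51, 574]);
translate([0, 771, 0]) rotate([0, atan2(126, 560), 0]) cube([28, 51, 574]);
translate([370, 771, 0]) mirror([1, 0, 0]) rotate([0, atan2(126, 560), 0]) cube([28, 51, 574]);


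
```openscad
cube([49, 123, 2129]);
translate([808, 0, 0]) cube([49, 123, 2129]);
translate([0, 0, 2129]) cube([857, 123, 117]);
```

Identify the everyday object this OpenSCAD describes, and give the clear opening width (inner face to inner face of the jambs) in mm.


A door frame. The clear opening width is 759 mm.

Two 2129 mm tall posts with a header on top — a door frame. The left jamb is 49 mm wide at x = 0; the right jamb starts at x = 808. The clear opening is 808 − 49 = 759 mm.


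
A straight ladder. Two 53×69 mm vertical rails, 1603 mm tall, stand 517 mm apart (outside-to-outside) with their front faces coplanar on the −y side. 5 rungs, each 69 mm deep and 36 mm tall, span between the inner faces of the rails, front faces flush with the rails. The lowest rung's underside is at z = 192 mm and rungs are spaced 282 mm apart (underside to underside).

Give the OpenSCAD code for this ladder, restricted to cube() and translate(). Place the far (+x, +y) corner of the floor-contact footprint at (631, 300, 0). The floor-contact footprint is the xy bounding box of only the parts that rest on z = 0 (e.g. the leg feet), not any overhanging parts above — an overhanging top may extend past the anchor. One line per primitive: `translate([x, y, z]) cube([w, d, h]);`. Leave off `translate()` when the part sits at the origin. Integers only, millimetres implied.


translate([114, 231, 0]) cube([53, 69, 1603]);
translate([578, 231, 0]) cube([53, 69, 1603]);
translate([167, 231, 192]) cube([411, 69, 36]);
translate([167, 231, 474]) cube([411, 69, 36]);
translate([167, 231, 756]) cube([411, 69, 36]);
translate([167, 231, 1038]) cube([411, 69, 36]);
translate([167, 231, 1320]) cube([411, 69, 36]);


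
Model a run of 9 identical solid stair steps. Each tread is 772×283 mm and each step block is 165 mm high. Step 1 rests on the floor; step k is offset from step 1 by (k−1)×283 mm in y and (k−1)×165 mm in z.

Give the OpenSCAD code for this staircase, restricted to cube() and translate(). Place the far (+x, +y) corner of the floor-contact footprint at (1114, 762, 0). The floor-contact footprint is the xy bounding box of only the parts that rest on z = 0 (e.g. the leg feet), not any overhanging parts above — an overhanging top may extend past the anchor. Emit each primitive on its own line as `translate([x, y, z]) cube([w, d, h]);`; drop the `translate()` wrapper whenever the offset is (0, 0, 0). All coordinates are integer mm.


translate([342, 479, 0]) cube([772, 283, 165]);
translate([342, 762, 165]) cube([772, 283, 165]);
translate([342, 1045, 330]) cube([772, 283, 165]);
translate([342, 1328, 495]) cube([772, 283, 165]);
translate([342, 1611, 660]) cube([772, 283, 165]);
translate([342, 1894, 825]) cube([772, 283, 165]);
translate([342, 2177, 990]) cube([772, 283, 165]);
translate([342, 2460, 1155]) cube([772, 283, 165]);
translate([342, 2743, 1320]) cube([772, 283, 165]);


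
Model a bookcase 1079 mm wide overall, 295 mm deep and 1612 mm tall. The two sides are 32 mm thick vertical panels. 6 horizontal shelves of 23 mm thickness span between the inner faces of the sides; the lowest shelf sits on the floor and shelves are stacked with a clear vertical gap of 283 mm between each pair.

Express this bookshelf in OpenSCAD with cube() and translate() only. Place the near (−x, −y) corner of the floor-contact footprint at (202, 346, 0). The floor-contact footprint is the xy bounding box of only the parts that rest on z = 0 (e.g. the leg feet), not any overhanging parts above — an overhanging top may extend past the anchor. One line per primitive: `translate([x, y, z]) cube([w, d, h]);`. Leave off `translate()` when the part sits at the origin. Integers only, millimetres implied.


translate([202, 346, 0]) cube([32, 295, 1612]);
translate([1249, 346, 0]) cube([32, 295, 1612]);
translate([234, 346, 0]) cube([1015, 295, 23]);
translate([234, 346, 306]) cube([1015, 295, 23]);
translate([234, 346, 612]) cube([1015, 295, 23]);
translate([234, 346, 918]) cube([1015, 295, 23]);
translate([234, 346, 1224]) cube([1015, 295, 23]);
translate([234, 346, 1530]) cube([1015, 295, 23]);


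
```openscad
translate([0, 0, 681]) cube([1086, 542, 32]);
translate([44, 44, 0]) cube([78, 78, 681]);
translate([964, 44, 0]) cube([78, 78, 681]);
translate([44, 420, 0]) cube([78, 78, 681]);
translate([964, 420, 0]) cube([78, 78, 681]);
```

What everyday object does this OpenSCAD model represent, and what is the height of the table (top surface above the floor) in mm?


A table. The table height is 713 mm.

A 1086×542×32 slab sits at z = 681 on four 78 mm square posts — a table. The top surface is at 681 + 32 = 713 mm.


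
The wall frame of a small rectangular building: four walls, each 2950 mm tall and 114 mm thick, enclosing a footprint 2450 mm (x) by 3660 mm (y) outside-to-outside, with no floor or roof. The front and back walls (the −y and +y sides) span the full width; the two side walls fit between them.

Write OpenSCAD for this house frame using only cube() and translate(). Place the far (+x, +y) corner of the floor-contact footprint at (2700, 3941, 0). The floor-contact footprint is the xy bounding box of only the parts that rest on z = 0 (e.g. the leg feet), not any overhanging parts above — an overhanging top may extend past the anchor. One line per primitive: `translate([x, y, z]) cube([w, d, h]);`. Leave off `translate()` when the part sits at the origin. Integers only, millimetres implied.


translate([250, 281, 0]) cube([2450, 114, 2950]);
translate([250, 3827, 0]) cube([2450, 114, 2950]);
translate([250, 395, 0]) cube([114, 3432, 2950]);
translate([2586, 395, 0]) cube([114, 3432, 2950]);


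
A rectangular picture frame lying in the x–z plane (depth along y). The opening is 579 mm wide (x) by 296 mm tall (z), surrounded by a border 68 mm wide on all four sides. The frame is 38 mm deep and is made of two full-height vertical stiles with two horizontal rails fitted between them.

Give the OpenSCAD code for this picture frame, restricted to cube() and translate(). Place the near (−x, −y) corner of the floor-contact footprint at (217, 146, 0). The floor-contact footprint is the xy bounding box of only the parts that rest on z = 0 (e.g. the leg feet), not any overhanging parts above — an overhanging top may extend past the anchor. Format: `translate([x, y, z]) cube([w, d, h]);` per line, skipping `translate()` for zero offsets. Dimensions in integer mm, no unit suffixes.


translate([217, 146, 0]) cube([68, 38, 432]);
translate([864, 146, 0]) cube([68, 38, 432]);
translate([285, 146, 0]) cube([579, 38, 68]);
translate([285, 146, 364]) cube([579, 38, 68]);


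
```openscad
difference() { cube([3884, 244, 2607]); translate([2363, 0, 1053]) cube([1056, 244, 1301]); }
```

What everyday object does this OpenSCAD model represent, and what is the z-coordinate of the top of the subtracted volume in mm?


A wall with a window opening. The window head height is 2354 mm.

A wall with a rectangular opening subtracted — a window. Sill at z = 1053, opening 1301 mm tall, so the head is at 1053 + 1301 = 2354 mm.


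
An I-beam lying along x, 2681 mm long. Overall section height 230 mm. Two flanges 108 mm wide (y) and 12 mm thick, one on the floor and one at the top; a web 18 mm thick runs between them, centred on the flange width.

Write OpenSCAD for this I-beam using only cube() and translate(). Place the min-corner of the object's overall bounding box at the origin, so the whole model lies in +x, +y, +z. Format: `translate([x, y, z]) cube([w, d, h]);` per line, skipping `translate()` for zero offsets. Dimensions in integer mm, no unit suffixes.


cube([2681, 108, 12]);
translate([0, 45, 12]) cube([2681, 18, 206]);
translate([0, 0, 218]) cube([2681, 108, 12]);


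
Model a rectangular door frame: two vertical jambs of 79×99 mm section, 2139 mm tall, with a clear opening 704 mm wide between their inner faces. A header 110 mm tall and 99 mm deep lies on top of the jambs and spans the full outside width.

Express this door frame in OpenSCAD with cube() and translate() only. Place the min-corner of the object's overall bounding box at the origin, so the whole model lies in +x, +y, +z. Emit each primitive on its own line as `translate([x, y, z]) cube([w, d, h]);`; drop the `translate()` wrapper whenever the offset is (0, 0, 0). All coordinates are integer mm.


cube([79, 99, 2139]);
translate([783, 0, 0]) cube([79, 99, 2139]);
translate([0, 0, 2139]) cube([862, 99, 110]);


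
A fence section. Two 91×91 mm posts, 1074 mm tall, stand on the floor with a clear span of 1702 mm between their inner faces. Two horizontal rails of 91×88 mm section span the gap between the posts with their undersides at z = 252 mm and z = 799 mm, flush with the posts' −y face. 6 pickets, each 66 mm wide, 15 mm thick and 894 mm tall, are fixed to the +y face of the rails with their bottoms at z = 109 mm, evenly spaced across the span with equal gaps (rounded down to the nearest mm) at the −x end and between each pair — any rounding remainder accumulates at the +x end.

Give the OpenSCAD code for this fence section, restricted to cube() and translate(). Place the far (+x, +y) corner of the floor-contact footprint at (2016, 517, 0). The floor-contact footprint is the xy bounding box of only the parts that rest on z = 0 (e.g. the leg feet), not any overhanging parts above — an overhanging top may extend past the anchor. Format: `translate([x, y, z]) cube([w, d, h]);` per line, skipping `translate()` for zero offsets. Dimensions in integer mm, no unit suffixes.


translate([132, 426, 0]) cube([91, 91, 1074]);
translate([1925, 426, 0]) cube([91, 91, 1074]);
translate([223, 426, 252]) cube([1702, 91, 88]);
translate([223, 426, 799]) cube([1702, 91, 88]);
translate([409, 517, 109]) cube([66, 15, 894]);
translate([661, 517, 109]) cube([66, 15, 894]);
translate([913, 517, 109]) cube([66, 15, 894]);
translate([1165, 517, 109]) cube([66, 15, 894]);
translate([1417, 517, 109]) cube([66, 15, 894]);
translate([1669, 517, 109]) cube([66, 15, 894]);


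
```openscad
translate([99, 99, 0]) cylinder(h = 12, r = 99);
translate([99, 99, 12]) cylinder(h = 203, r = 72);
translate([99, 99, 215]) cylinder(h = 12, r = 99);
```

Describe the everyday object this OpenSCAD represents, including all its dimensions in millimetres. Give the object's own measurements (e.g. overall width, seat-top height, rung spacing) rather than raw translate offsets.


A spool: two coaxial disc flanges of radius 99 mm and thickness 12 mm, joined by a core cylinder of radius 72 mm and height 203 mm. The lower flange rests on z = 0 and the three cylinders share a vertical axis.


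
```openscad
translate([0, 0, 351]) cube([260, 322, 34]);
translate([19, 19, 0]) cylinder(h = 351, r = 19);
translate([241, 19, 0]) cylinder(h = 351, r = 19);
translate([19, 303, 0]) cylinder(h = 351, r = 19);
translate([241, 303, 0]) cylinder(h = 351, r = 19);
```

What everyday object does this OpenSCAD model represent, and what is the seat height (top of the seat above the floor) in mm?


A stool. The seat height is 385 mm.

A 260×322×34 slab at z = 351 on four corner cylinders — a stool. The seat top is 351 + 34 = 385 mm.


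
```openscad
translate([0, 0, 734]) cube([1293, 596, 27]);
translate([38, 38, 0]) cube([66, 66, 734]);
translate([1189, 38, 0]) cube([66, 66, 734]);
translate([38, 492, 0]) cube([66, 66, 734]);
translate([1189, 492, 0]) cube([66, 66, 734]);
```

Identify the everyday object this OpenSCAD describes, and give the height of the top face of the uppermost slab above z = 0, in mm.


A table. The table height is 761 mm.

A 1293×596×27 slab sits at z = 734 on four 66 mm square posts — a table. The top surface is at 734 + 27 = 761 mm.


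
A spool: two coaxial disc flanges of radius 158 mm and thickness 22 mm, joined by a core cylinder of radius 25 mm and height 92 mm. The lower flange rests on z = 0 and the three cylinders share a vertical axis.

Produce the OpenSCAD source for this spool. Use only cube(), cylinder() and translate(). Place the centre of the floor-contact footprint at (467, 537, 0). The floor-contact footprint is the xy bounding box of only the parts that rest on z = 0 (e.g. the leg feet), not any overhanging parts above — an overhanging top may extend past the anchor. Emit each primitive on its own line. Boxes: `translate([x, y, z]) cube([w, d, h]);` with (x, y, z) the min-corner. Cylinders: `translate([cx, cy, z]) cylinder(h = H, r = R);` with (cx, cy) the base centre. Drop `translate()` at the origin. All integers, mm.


translate([467, 537, 0]) cylinder(h = 22, r = 158);
translate([467, 537, 22]) cylinder(h = 92, r = 25);
translate([467, 537, 114]) cylinder(h = 22, r = 158);


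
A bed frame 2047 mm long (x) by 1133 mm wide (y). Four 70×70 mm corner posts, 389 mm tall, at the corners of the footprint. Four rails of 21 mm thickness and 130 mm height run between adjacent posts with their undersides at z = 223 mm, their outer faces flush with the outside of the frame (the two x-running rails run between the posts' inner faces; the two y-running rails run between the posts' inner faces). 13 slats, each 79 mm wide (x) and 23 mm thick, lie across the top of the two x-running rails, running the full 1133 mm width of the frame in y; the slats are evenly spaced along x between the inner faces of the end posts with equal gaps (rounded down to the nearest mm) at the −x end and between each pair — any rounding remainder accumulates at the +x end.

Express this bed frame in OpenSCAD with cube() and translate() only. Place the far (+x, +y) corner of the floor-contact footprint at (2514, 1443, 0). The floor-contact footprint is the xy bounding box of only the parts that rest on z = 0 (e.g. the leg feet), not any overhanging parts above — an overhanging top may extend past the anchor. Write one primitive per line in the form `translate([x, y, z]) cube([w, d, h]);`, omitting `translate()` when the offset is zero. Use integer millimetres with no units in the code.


translate([467, 310, 0]) cube([70, 70, 389]);
translate([467, 1373, 0]) cube([70, 70, 389]);
translate([2444, 310, 0]) cube([70, 70, 389]);
translate([2444, 1373, 0]) cube([70, 70, 389]);
translate([537, 310, 223]) cube([1907, 21, 130]);
translate([537, 1422, 223]) cube([1907, 21, 130]);
translate([467, 380, 223]) cube([21, 993, 130]);
translate([2493, 380, 223]) cube([21, 993, 130]);
translate([599, 310, 353]) cube([79, 1133, 23]);
translate([740, 310, 353]) cube([79, 1133, 23]);
translate([881, 310, 353]) cube([79, 1133, 23]);
translate([1022, 310, 353]) cube([79, 1133, 23]);
translate([1163, 310, 353]) cube([79, 1133, 23]);
translate([1304, 310, 353]) cube([79, 1133, 23]);
translate([1445, 310, 353]) cube([79, 1133, 23]);
translate([1586, 310, 353]) cube([79, 1133, 23]);
translate([1727, 310, 353]) cube([79, 1133, 23]);
translate([1868, 310, 353]) cube([79, 1133, 23]);
translate([2009, 310, 353]) cube([79, 1133, 23]);
translate([2150, 310, 353]) cube([79, 1133, 23]);
translate([2291, 310, 353]) cube([79, 1133, 23]);
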